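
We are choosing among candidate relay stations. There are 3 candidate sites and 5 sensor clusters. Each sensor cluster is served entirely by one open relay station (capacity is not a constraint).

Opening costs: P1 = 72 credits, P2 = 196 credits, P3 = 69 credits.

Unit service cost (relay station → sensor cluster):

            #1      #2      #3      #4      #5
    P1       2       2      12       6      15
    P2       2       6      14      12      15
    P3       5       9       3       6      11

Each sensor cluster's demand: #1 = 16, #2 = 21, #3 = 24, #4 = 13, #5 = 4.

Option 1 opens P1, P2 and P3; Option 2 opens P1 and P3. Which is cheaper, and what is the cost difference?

Option 2 is cheaper by 196.

Option 1: {P1, P2, P3}: #1→P1 2·16=32, #2→P1 2·21=42, #3→P3 3·24=72, #4→P1 6·13=78, #5→P3 11·4=44. Service 268; fixed 337; total 605.
Option 2: {P1, P3}: #1→P1 2·16=32, #2→P1 2·21=42, #3→P3 3·24=72, #4→P1 6·13=78, #5→P3 11·4=44. Service 268; fixed 141; total 409.
Difference: |605 − 409| = 196.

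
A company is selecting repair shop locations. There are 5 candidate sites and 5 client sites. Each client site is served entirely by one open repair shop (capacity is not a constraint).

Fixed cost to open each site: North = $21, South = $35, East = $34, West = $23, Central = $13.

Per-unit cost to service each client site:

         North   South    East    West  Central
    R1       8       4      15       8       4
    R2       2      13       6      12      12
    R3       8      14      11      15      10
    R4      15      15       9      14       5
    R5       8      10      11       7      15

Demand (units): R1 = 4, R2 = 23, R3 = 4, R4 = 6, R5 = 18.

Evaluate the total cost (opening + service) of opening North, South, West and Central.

Total cost: 342

Each client site is assigned to its cheapest site among the open ones.
{North, South, West, Central}: R1→South 4·4=16, R2→North 2·23=46, R3→North 8·4=32, R4→Central 5·6=30, R5→West 7·18=126. Service 250; fixed 92; total 342.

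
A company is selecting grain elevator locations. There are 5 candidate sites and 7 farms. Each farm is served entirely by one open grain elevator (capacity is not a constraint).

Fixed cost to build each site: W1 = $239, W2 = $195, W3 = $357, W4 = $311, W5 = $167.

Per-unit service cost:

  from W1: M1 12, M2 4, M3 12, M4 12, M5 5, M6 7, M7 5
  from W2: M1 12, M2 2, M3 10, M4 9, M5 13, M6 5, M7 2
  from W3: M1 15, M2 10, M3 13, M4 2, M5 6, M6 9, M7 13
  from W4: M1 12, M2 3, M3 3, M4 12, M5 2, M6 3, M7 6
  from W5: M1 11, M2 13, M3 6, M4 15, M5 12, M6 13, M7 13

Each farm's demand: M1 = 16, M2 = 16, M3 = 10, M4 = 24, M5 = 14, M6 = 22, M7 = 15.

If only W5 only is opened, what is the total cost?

Total cost: 1620

Each farm is assigned to its cheapest site among the open ones.
{W5}: M1→W5 11·16=176, M2→W5 13·16=208, M3→W5 6·10=60, M4→W5 15·24=360, M5→W5 12·14=168, M6→W5 13·22=286, M7→W5 13·15=195. Service 1453; fixed 167; total 1620.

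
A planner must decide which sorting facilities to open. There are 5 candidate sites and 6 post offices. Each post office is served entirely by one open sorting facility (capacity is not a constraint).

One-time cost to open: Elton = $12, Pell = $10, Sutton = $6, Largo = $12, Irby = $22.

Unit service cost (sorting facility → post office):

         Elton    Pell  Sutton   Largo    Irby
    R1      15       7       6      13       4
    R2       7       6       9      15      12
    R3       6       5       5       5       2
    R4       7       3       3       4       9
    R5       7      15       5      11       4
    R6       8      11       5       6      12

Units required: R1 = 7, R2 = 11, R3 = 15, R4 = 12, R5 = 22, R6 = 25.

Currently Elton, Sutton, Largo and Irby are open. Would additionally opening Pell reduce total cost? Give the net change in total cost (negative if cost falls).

Yes — net change −1 (cost falls by 1).

Current service cost with {Elton, Sutton, Largo, Irby}: 384.
Adding Pell: each post office re-picks its cheapest; new service cost 373, saving 11.
Extra fixed cost: 10. Net change = 10 − 11 = -1.
(Totals: 436 → 435.)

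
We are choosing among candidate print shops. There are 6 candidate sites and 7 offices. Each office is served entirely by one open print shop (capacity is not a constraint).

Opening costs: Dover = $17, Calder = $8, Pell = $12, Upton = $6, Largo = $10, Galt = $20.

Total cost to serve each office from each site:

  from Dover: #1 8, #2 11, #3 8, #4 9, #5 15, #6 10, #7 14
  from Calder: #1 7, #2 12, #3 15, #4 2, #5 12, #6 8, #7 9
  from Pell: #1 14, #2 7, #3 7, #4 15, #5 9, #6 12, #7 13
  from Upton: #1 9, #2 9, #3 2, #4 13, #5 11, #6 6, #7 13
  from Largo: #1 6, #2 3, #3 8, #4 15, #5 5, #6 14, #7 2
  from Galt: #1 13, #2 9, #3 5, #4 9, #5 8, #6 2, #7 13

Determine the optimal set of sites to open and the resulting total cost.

Open Calder, Upton and Largo; minimum total cost 50.

For any fixed open set, each office goes to its cheapest open site; total = fixed + service.
{Calder, Upton, Largo}: #1→Largo 6, #2→Largo 3, #3→Upton 2, #4→Calder 2, #5→Largo 5, #6→Upton 6, #7→Largo 2. Service 26; fixed 24; total 50.
{Calder, Largo}: #1→Largo 6, #2→Largo 3, #3→Largo 8, #4→Calder 2, #5→Largo 5, #6→Calder 8, #7→Largo 2. Service 34; fixed 18; total 52.
{Upton, Largo}: #1→Largo 6, #2→Largo 3, #3→Upton 2, #4→Upton 13, #5→Largo 5, #6→Upton 6, #7→Largo 2. Service 37; fixed 16; total 53.
{Dover, Calder, Pell, Upton, Largo, Galt}: service 22 + fixed 73 = 95
No other subset beats 50.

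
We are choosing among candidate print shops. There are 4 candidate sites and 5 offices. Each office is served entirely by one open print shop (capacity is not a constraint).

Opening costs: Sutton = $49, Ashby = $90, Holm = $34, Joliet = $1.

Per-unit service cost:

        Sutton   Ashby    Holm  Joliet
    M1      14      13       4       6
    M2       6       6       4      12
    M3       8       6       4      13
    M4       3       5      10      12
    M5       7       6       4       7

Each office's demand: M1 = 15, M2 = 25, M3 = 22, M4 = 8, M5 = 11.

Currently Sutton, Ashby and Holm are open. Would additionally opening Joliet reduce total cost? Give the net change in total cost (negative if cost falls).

Current service cost with {Sutton, Ashby, Holm}: 316.
Adding Joliet: each office re-picks its cheapest; new service cost 316, saving 0.
Extra fixed cost: 1. Net change = 1 − 0 = 1.
(Totals: 489 → 490.)

No — net change +1 (cost rises by 1).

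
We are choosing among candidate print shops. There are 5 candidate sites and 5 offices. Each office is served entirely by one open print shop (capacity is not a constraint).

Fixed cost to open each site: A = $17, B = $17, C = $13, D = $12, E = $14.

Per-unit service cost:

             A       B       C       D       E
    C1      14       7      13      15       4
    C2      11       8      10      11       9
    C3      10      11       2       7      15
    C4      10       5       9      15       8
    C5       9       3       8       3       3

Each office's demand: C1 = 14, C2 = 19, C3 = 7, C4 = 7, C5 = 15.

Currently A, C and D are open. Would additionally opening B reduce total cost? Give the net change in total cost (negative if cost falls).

Current service cost with {A, C, D}: 494.
Adding B: each office re-picks its cheapest; new service cost 344, saving 150.
Extra fixed cost: 17. Net change = 17 − 150 = -133.
(Totals: 536 → 403.)

Yes — net change −133 (cost falls by 133).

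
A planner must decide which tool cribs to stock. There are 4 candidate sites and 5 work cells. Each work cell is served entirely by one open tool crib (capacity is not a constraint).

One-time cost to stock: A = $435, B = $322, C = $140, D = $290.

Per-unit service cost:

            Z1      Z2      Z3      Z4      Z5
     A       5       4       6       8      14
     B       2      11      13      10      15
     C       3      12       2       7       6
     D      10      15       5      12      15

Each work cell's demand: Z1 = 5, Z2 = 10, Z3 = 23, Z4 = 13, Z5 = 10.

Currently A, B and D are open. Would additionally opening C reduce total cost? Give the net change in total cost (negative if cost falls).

Yes — net change −22 (cost falls by 22).

Current service cost with {A, B, D}: 409.
Adding C: each work cell re-picks its cheapest; new service cost 247, saving 162.
Extra fixed cost: 140. Net change = 140 − 162 = -22.
(Totals: 1456 → 1434.)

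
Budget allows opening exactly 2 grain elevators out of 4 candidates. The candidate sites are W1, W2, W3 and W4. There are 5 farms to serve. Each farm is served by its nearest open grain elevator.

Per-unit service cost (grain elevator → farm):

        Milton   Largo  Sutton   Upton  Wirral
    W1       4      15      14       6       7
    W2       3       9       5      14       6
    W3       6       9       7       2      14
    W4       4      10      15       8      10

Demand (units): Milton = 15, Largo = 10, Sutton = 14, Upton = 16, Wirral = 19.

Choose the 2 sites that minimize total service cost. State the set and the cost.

Choose W2 and W3; total service cost 351.

With exactly 2 open, each farm uses its cheapest among the chosen.
{W2, W3}: Milton→W2 3·15=45, Largo→W2 9·10=90, Sutton→W2 5·14=70, Upton→W3 2·16=32, Wirral→W2 6·19=114. Service cost 351.
{W1, W3}: service cost 413
{W1, W2}: service cost 415
Among all 6 size-2 choices, {W2, W3} is lowest.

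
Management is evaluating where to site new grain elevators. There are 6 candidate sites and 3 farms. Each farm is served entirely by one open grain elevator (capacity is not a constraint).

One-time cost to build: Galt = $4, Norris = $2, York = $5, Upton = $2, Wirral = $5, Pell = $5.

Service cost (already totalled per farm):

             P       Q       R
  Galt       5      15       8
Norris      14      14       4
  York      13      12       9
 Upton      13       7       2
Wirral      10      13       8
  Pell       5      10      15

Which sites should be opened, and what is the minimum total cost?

For any fixed open set, each farm goes to its cheapest open site; total = fixed + service.
{Galt, Upton}: P→Galt 5, Q→Upton 7, R→Upton 2. Service 14; fixed 6; total 20.
{Upton, Pell}: service 14 + fixed 7 = 21
{Galt, Norris, Upton}: P→Galt 5, Q→Upton 7, R→Upton 2. Service 14; fixed 8; total 22.
{Galt, Norris, York, Upton, Wirral, Pell}: P→Galt 5, Q→Upton 7, R→Upton 2. Service 14; fixed 23; total 37.
No other subset beats 20.

Open Galt and Upton; minimum total cost 20.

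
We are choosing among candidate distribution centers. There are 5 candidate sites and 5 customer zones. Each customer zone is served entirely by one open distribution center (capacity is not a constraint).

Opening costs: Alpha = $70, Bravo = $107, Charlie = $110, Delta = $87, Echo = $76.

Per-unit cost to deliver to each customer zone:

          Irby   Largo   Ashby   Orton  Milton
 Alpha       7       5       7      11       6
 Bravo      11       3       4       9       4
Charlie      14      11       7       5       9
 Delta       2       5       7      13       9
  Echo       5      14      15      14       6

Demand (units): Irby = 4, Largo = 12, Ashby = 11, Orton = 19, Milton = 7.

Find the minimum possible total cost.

Minimum total cost: 430

For any fixed open set, each customer zone goes to its cheapest open site; total = fixed + service.
{Bravo}: Irby→Bravo 11·4=44, Largo→Bravo 3·12=36, Ashby→Bravo 4·11=44, Orton→Bravo 9·19=171, Milton→Bravo 4·7=28. Service 323; fixed 107; total 430.
{Bravo, Charlie}: Irby→Bravo 11·4=44, Largo→Bravo 3·12=36, Ashby→Bravo 4·11=44, Orton→Charlie 5·19=95, Milton→Bravo 4·7=28. Service 247; fixed 217; total 464.
{Bravo, Delta}: service 287 + fixed 194 = 481
{Alpha, Bravo, Charlie, Delta, Echo}: Irby→Delta 2·4=8, Largo→Bravo 3·12=36, Ashby→Bravo 4·11=44, Orton→Charlie 5·19=95, Milton→Bravo 4·7=28. Service 211; fixed 450; total 661.
No other subset beats 430.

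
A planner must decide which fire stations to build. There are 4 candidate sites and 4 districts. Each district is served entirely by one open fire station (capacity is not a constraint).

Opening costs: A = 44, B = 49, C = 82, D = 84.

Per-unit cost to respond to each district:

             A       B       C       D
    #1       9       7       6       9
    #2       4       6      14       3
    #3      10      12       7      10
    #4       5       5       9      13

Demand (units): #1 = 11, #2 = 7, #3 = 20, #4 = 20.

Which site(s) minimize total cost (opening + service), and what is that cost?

Open A and C; minimum total cost 460.

For any fixed open set, each district goes to its cheapest open site; total = fixed + service.
{A, C}: #1→C 6·11=66, #2→A 4·7=28, #3→C 7·20=140, #4→A 5·20=100. Service 334; fixed 126; total 460.
{A}: #1→A 9·11=99, #2→A 4·7=28, #3→A 10·20=200, #4→A 5·20=100. Service 427; fixed 44; total 471.
{B, C}: service 348 + fixed 131 = 479
{A, B, C, D}: service 327 + fixed 259 = 586
(All 15 nonempty subsets were checked; A and C is lowest.)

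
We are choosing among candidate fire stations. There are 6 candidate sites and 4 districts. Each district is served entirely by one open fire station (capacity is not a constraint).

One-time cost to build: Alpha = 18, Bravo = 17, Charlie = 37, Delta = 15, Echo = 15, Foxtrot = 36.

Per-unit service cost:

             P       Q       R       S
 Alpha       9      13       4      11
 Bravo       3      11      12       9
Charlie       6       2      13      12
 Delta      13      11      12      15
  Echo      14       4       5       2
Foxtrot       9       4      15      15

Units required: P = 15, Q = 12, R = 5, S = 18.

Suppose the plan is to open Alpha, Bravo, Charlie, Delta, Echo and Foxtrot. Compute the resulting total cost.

Each district is assigned to its cheapest site among the open ones.
{Alpha, Bravo, Charlie, Delta, Echo, Foxtrot}: P→Bravo 3·15=45, Q→Charlie 2·12=24, R→Alpha 4·5=20, S→Echo 2·18=36. Service 125; fixed 138; total 263.

Total cost: 263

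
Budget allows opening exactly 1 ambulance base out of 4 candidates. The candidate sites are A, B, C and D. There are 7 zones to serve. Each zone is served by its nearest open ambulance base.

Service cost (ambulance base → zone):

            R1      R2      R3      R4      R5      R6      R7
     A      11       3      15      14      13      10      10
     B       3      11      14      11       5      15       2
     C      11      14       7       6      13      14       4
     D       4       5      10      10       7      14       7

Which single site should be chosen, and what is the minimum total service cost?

With exactly 1 open, each zone uses its cheapest among the chosen.
{D}: R1→D 4, R2→D 5, R3→D 10, R4→D 10, R5→D 7, R6→D 14, R7→D 7. Service cost 57.
{B}: service cost 61
{C}: service cost 69
Among all 4 size-1 choices, {D} is lowest.

Choose D only; total service cost 57.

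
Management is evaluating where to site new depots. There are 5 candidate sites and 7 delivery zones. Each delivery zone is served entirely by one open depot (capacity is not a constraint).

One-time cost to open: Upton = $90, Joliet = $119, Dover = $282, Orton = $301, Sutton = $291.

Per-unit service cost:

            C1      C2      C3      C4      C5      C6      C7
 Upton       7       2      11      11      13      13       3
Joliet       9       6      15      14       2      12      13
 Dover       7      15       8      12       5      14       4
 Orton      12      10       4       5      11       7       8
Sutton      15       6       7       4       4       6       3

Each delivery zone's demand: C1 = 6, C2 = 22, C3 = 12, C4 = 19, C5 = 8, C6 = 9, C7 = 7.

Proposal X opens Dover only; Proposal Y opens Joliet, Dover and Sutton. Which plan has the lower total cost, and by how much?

Proposal Y is cheaper by 55.

Proposal X: {Dover}: C1→Dover 7·6=42, C2→Dover 15·22=330, C3→Dover 8·12=96, C4→Dover 12·19=228, C5→Dover 5·8=40, C6→Dover 14·9=126, C7→Dover 4·7=28. Service 890; fixed 282; total 1172.
Proposal Y: {Joliet, Dover, Sutton}: C1→Dover 7·6=42, C2→Joliet 6·22=132, C3→Sutton 7·12=84, C4→Sutton 4·19=76, C5→Joliet 2·8=16, C6→Sutton 6·9=54, C7→Sutton 3·7=21. Service 425; fixed 692; total 1117.
Difference: |1172 − 1117| = 55.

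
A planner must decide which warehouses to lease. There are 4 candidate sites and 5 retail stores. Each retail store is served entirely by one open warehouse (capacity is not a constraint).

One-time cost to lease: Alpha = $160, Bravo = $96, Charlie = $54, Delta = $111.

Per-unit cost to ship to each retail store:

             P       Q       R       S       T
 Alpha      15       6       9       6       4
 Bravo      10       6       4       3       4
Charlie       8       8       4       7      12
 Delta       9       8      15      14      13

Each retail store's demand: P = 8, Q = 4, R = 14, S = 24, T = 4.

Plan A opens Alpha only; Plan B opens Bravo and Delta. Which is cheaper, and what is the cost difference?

Plan B is cheaper by 143.

Plan A: {Alpha}: P→Alpha 15·8=120, Q→Alpha 6·4=24, R→Alpha 9·14=126, S→Alpha 6·24=144, T→Alpha 4·4=16. Service 430; fixed 160; total 590.
Plan B: {Bravo, Delta}: P→Delta 9·8=72, Q→Bravo 6·4=24, R→Bravo 4·14=56, S→Bravo 3·24=72, T→Bravo 4·4=16. Service 240; fixed 207; total 447.
Difference: |590 − 447| = 143.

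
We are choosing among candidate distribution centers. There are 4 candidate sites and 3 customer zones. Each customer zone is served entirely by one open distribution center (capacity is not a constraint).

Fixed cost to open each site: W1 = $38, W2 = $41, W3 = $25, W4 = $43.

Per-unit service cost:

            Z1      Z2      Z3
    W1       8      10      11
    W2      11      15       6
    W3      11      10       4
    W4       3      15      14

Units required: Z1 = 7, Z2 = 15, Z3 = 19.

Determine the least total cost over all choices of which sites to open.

For any fixed open set, each customer zone goes to its cheapest open site; total = fixed + service.
{W3, W4}: Z1→W4 3·7=21, Z2→W3 10·15=150, Z3→W3 4·19=76. Service 247; fixed 68; total 315.
{W3}: Z1→W3 11·7=77, Z2→W3 10·15=150, Z3→W3 4·19=76. Service 303; fixed 25; total 328.
{W1, W3}: Z1→W1 8·7=56, Z2→W1 10·15=150, Z3→W3 4·19=76. Service 282; fixed 63; total 345.
{W1, W2, W3, W4}: service 247 + fixed 147 = 394
No other subset beats 315.

Minimum total cost: 315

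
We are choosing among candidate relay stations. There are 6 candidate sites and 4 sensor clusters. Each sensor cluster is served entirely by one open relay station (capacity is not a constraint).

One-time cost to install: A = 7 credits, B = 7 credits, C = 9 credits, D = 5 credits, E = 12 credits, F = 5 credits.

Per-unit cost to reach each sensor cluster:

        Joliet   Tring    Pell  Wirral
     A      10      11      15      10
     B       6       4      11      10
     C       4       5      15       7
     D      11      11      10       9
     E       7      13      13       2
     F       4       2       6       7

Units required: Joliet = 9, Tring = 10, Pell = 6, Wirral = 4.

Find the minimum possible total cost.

For any fixed open set, each sensor cluster goes to its cheapest open site; total = fixed + service.
{E, F}: Joliet→F 4·9=36, Tring→F 2·10=20, Pell→F 6·6=36, Wirral→E 2·4=8. Service 100; fixed 17; total 117.
{D, E, F}: Joliet→F 4·9=36, Tring→F 2·10=20, Pell→F 6·6=36, Wirral→E 2·4=8. Service 100; fixed 22; total 122.
{A, E, F}: service 100 + fixed 24 = 124
{A, B, C, D, E, F}: service 100 + fixed 45 = 145
No other subset beats 117.

Minimum total cost: 117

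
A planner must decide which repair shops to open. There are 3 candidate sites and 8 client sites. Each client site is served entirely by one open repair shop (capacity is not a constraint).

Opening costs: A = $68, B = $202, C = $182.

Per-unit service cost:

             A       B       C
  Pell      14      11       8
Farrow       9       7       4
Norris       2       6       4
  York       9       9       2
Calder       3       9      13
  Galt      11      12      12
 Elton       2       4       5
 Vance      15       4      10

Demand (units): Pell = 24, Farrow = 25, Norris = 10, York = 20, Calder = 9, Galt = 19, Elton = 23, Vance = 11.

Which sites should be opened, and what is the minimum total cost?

For any fixed open set, each client site goes to its cheapest open site; total = fixed + service.
{A, C}: Pell→C 8·24=192, Farrow→C 4·25=100, Norris→A 2·10=20, York→C 2·20=40, Calder→A 3·9=27, Galt→A 11·19=209, Elton→A 2·23=46, Vance→C 10·11=110. Service 744; fixed 250; total 994.
{C}: service 942 + fixed 182 = 1124
{A, B, C}: Pell→C 8·24=192, Farrow→C 4·25=100, Norris→A 2·10=20, York→C 2·20=40, Calder→A 3·9=27, Galt→A 11·19=209, Elton→A 2·23=46, Vance→B 4·11=44. Service 678; fixed 452; total 1130.
{A}: service 1208 + fixed 68 = 1276
(All 7 nonempty subsets were checked; A and C is lowest.)

Open A and C; minimum total cost 994.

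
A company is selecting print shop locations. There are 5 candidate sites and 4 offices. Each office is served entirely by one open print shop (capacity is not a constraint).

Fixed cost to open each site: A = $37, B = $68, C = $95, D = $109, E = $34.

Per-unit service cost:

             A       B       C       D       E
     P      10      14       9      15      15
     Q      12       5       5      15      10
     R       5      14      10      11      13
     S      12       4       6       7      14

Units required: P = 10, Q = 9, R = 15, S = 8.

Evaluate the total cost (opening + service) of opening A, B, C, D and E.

Each office is assigned to its cheapest site among the open ones.
{A, B, C, D, E}: P→C 9·10=90, Q→B 5·9=45, R→A 5·15=75, S→B 4·8=32. Service 242; fixed 343; total 585.

Total cost: 585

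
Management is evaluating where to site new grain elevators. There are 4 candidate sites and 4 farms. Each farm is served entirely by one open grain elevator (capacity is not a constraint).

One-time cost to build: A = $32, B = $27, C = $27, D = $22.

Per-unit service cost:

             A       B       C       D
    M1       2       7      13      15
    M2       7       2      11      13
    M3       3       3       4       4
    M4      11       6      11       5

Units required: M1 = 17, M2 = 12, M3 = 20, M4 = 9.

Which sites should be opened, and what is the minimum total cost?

For any fixed open set, each farm goes to its cheapest open site; total = fixed + service.
{A, B}: M1→A 2·17=34, M2→B 2·12=24, M3→A 3·20=60, M4→B 6·9=54. Service 172; fixed 59; total 231.
{A, B, D}: M1→A 2·17=34, M2→B 2·12=24, M3→A 3·20=60, M4→D 5·9=45. Service 163; fixed 81; total 244.
{A, B, C}: service 172 + fixed 86 = 258
{A, B, C, D}: service 163 + fixed 108 = 271
No other subset beats 231.

Open A and B; minimum total cost 231.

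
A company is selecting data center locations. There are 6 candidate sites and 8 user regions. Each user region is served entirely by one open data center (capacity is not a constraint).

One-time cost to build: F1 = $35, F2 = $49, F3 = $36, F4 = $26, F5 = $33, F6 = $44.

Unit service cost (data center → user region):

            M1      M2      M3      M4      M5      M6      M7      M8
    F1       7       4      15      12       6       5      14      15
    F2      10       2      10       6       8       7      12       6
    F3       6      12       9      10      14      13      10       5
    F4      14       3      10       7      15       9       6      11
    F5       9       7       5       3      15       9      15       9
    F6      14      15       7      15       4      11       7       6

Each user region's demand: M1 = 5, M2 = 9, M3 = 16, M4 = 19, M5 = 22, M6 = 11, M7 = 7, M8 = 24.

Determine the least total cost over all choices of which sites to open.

For any fixed open set, each user region goes to its cheapest open site; total = fixed + service.
{F1, F5, F6}: M1→F1 7·5=35, M2→F1 4·9=36, M3→F5 5·16=80, M4→F5 3·19=57, M5→F6 4·22=88, M6→F1 5·11=55, M7→F6 7·7=49, M8→F6 6·24=144. Service 544; fixed 112; total 656.
{F1, F3, F5, F6}: service 515 + fixed 148 = 663
{F1, F4, F5, F6}: M1→F1 7·5=35, M2→F4 3·9=27, M3→F5 5·16=80, M4→F5 3·19=57, M5→F6 4·22=88, M6→F1 5·11=55, M7→F4 6·7=42, M8→F6 6·24=144. Service 528; fixed 138; total 666.
{F1, F2, F3, F4, F5, F6}: M1→F3 6·5=30, M2→F2 2·9=18, M3→F5 5·16=80, M4→F5 3·19=57, M5→F6 4·22=88, M6→F1 5·11=55, M7→F4 6·7=42, M8→F3 5·24=120. Service 490; fixed 223; total 713.
No other subset beats 656.

Minimum total cost: 656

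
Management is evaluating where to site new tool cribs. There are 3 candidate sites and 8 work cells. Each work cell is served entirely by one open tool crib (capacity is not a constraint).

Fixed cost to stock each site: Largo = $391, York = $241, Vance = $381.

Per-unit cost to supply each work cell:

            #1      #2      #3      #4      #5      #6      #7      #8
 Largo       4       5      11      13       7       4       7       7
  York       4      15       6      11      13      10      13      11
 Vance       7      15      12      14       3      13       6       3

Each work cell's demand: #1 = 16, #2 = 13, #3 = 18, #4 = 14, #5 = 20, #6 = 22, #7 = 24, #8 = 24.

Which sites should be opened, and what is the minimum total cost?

For any fixed open set, each work cell goes to its cheapest open site; total = fixed + service.
{Largo}: #1→Largo 4·16=64, #2→Largo 5·13=65, #3→Largo 11·18=198, #4→Largo 13·14=182, #5→Largo 7·20=140, #6→Largo 4·22=88, #7→Largo 7·24=168, #8→Largo 7·24=168. Service 1073; fixed 391; total 1464.
{Largo, York}: service 955 + fixed 632 = 1587
{York, Vance}: #1→York 4·16=64, #2→York 15·13=195, #3→York 6·18=108, #4→York 11·14=154, #5→Vance 3·20=60, #6→York 10·22=220, #7→Vance 6·24=144, #8→Vance 3·24=72. Service 1017; fixed 622; total 1639.
{Largo, York, Vance}: service 755 + fixed 1013 = 1768
(All 7 nonempty subsets were checked; Largo only is lowest.)

Open Largo only; minimum total cost 1464.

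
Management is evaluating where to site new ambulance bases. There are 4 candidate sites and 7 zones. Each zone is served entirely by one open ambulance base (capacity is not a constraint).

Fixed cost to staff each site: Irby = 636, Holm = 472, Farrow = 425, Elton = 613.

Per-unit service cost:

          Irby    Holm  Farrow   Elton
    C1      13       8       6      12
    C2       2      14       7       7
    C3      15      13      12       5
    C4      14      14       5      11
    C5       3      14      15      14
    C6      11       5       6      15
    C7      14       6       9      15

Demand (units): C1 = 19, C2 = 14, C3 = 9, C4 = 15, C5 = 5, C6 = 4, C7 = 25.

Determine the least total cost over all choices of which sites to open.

For any fixed open set, each zone goes to its cheapest open site; total = fixed + service.
{Farrow}: C1→Farrow 6·19=114, C2→Farrow 7·14=98, C3→Farrow 12·9=108, C4→Farrow 5·15=75, C5→Farrow 15·5=75, C6→Farrow 6·4=24, C7→Farrow 9·25=225. Service 719; fixed 425; total 1144.
{Holm}: C1→Holm 8·19=152, C2→Holm 14·14=196, C3→Holm 13·9=117, C4→Holm 14·15=210, C5→Holm 14·5=70, C6→Holm 5·4=20, C7→Holm 6·25=150. Service 915; fixed 472; total 1387.
{Holm, Farrow}: service 635 + fixed 897 = 1532
{Irby, Holm, Farrow, Elton}: service 447 + fixed 2146 = 2593
(All 15 nonempty subsets were checked; Farrow only is lowest.)

Minimum total cost: 1144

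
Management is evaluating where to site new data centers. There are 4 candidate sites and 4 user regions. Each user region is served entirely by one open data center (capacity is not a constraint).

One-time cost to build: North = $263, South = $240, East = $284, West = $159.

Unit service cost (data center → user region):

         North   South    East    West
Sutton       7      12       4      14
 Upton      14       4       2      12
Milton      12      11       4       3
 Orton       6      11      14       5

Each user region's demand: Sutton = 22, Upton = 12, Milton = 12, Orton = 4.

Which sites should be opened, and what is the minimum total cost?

For any fixed open set, each user region goes to its cheapest open site; total = fixed + service.
{East}: Sutton→East 4·22=88, Upton→East 2·12=24, Milton→East 4·12=48, Orton→East 14·4=56. Service 216; fixed 284; total 500.
{East, West}: service 168 + fixed 443 = 611
{West}: service 508 + fixed 159 = 667
{North, South, East, West}: service 168 + fixed 946 = 1114
(All 15 nonempty subsets were checked; East only is lowest.)

Open East only; minimum total cost 500.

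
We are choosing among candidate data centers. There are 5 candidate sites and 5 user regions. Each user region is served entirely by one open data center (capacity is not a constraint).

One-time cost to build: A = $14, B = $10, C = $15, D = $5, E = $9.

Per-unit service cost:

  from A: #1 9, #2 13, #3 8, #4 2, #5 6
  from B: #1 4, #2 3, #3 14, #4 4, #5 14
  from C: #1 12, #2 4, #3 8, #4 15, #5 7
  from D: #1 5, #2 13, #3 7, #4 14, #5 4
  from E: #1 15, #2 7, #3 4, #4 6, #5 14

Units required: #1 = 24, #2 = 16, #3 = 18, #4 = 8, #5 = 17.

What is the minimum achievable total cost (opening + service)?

For any fixed open set, each user region goes to its cheapest open site; total = fixed + service.
{A, B, D, E}: #1→B 4·24=96, #2→B 3·16=48, #3→E 4·18=72, #4→A 2·8=16, #5→D 4·17=68. Service 300; fixed 38; total 338.
{B, D, E}: #1→B 4·24=96, #2→B 3·16=48, #3→E 4·18=72, #4→B 4·8=32, #5→D 4·17=68. Service 316; fixed 24; total 340.
{A, B, C, D, E}: service 300 + fixed 53 = 353
{D}: service 634 + fixed 5 = 639
No other subset beats 338.

Minimum total cost: 338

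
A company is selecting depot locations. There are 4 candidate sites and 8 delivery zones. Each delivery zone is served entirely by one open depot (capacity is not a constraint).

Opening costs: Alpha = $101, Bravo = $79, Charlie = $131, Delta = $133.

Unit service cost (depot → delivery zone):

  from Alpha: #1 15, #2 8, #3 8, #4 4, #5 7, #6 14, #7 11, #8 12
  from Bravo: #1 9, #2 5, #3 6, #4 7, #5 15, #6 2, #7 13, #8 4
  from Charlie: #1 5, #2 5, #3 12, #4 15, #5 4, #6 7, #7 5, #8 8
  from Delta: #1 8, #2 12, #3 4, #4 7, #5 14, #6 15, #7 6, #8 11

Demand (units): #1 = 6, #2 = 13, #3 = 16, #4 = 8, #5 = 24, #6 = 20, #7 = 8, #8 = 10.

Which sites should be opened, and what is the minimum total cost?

For any fixed open set, each delivery zone goes to its cheapest open site; total = fixed + service.
{Bravo, Charlie}: #1→Charlie 5·6=30, #2→Bravo 5·13=65, #3→Bravo 6·16=96, #4→Bravo 7·8=56, #5→Charlie 4·24=96, #6→Bravo 2·20=40, #7→Charlie 5·8=40, #8→Bravo 4·10=40. Service 463; fixed 210; total 673.
{Alpha, Bravo, Charlie}: #1→Charlie 5·6=30, #2→Bravo 5·13=65, #3→Bravo 6·16=96, #4→Alpha 4·8=32, #5→Charlie 4·24=96, #6→Bravo 2·20=40, #7→Charlie 5·8=40, #8→Bravo 4·10=40. Service 439; fixed 311; total 750.
{Alpha, Bravo}: #1→Bravo 9·6=54, #2→Bravo 5·13=65, #3→Bravo 6·16=96, #4→Alpha 4·8=32, #5→Alpha 7·24=168, #6→Bravo 2·20=40, #7→Alpha 11·8=88, #8→Bravo 4·10=40. Service 583; fixed 180; total 763.
{Alpha, Bravo, Charlie, Delta}: service 407 + fixed 444 = 851
No other subset beats 673.

Open Bravo and Charlie; minimum total cost 673.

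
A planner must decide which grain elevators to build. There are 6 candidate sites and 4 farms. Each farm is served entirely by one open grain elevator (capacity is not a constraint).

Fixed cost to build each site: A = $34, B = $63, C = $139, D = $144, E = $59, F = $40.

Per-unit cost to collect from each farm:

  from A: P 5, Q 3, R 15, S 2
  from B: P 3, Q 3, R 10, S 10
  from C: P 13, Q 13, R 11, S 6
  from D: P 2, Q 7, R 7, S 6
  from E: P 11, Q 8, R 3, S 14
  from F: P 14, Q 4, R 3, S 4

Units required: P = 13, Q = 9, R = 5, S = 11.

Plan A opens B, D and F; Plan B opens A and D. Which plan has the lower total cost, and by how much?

Plan B is cheaper by 71.

Plan A: {B, D, F}: P→D 2·13=26, Q→B 3·9=27, R→F 3·5=15, S→F 4·11=44. Service 112; fixed 247; total 359.
Plan B: {A, D}: P→D 2·13=26, Q→A 3·9=27, R→D 7·5=35, S→A 2·11=22. Service 110; fixed 178; total 288.
Difference: |359 − 288| = 71.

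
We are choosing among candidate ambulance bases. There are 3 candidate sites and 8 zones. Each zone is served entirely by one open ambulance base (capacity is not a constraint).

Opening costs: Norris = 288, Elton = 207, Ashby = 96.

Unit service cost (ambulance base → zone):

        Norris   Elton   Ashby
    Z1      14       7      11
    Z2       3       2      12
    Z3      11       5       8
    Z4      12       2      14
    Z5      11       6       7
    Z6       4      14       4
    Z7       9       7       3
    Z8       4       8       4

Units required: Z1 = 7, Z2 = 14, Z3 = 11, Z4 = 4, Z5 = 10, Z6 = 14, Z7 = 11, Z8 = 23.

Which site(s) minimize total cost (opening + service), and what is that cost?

For any fixed open set, each zone goes to its cheapest open site; total = fixed + service.
{Elton, Ashby}: Z1→Elton 7·7=49, Z2→Elton 2·14=28, Z3→Elton 5·11=55, Z4→Elton 2·4=8, Z5→Elton 6·10=60, Z6→Ashby 4·14=56, Z7→Ashby 3·11=33, Z8→Ashby 4·23=92. Service 381; fixed 303; total 684.
{Ashby}: service 640 + fixed 96 = 736
{Elton}: service 657 + fixed 207 = 864
{Norris, Elton, Ashby}: Z1→Elton 7·7=49, Z2→Elton 2·14=28, Z3→Elton 5·11=55, Z4→Elton 2·4=8, Z5→Elton 6·10=60, Z6→Norris 4·14=56, Z7→Ashby 3·11=33, Z8→Norris 4·23=92. Service 381; fixed 591; total 972.
No other subset beats 684.

Open Elton and Ashby; minimum total cost 684.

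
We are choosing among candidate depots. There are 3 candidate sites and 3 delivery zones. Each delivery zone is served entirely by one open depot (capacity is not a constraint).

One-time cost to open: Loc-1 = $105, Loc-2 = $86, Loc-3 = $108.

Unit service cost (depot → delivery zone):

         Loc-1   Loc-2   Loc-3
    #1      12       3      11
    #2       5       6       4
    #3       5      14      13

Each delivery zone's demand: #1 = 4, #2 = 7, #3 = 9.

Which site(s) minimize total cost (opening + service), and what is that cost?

Open Loc-1 only; minimum total cost 233.

For any fixed open set, each delivery zone goes to its cheapest open site; total = fixed + service.
{Loc-1}: #1→Loc-1 12·4=48, #2→Loc-1 5·7=35, #3→Loc-1 5·9=45. Service 128; fixed 105; total 233.
{Loc-2}: service 180 + fixed 86 = 266
{Loc-1, Loc-2}: service 92 + fixed 191 = 283
{Loc-1, Loc-2, Loc-3}: service 85 + fixed 299 = 384
No other subset beats 233.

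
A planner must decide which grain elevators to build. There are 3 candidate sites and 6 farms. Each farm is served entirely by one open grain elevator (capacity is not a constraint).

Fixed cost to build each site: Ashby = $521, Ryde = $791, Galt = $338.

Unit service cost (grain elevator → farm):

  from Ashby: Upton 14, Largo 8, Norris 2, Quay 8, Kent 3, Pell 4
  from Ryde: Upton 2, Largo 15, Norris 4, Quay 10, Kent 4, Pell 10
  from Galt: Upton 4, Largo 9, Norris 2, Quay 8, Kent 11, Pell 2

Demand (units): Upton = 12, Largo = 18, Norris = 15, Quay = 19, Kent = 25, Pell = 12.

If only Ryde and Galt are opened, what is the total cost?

Each farm is assigned to its cheapest site among the open ones.
{Ryde, Galt}: Upton→Ryde 2·12=24, Largo→Galt 9·18=162, Norris→Galt 2·15=30, Quay→Galt 8·19=152, Kent→Ryde 4·25=100, Pell→Galt 2·12=24. Service 492; fixed 1129; total 1621.

Total cost: 1621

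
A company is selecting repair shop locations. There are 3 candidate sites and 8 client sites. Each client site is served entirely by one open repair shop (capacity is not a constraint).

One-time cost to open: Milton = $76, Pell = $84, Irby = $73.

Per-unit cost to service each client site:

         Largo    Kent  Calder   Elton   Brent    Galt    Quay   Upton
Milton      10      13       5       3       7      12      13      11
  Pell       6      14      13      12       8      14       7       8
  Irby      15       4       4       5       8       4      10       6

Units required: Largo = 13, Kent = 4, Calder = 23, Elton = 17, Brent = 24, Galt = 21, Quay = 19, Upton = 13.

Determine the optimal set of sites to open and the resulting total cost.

For any fixed open set, each client site goes to its cheapest open site; total = fixed + service.
{Pell, Irby}: Largo→Pell 6·13=78, Kent→Irby 4·4=16, Calder→Irby 4·23=92, Elton→Irby 5·17=85, Brent→Pell 8·24=192, Galt→Irby 4·21=84, Quay→Pell 7·19=133, Upton→Irby 6·13=78. Service 758; fixed 157; total 915.
{Milton, Pell, Irby}: Largo→Pell 6·13=78, Kent→Irby 4·4=16, Calder→Irby 4·23=92, Elton→Milton 3·17=51, Brent→Milton 7·24=168, Galt→Irby 4·21=84, Quay→Pell 7·19=133, Upton→Irby 6·13=78. Service 700; fixed 233; total 933.
{Milton, Irby}: service 809 + fixed 149 = 958
{Irby}: service 932 + fixed 73 = 1005
(All 7 nonempty subsets were checked; Pell and Irby is lowest.)

Open Pell and Irby; minimum total cost 915.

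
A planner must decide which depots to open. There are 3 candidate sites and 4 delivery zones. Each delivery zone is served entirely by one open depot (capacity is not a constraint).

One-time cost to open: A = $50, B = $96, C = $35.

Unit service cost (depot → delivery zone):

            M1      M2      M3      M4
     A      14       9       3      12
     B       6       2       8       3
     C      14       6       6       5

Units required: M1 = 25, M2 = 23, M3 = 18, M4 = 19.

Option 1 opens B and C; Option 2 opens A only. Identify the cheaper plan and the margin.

Option 1: {B, C}: M1→B 6·25=150, M2→B 2·23=46, M3→C 6·18=108, M4→B 3·19=57. Service 361; fixed 131; total 492.
Option 2: {A}: M1→A 14·25=350, M2→A 9·23=207, M3→A 3·18=54, M4→A 12·19=228. Service 839; fixed 50; total 889.
Difference: |492 − 889| = 397.

Option 1 is cheaper by 397.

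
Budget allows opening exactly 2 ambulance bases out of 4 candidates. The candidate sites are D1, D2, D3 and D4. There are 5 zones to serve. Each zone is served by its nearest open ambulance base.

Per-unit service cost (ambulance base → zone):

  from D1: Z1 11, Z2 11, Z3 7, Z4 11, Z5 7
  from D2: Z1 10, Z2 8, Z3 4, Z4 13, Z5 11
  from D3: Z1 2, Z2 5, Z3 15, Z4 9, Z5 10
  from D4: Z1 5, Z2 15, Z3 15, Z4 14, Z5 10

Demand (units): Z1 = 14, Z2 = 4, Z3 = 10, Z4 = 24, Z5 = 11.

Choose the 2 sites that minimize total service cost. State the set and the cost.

Choose D1 and D3; total service cost 411.

With exactly 2 open, each zone uses its cheapest among the chosen.
{D1, D3}: Z1→D3 2·14=28, Z2→D3 5·4=20, Z3→D1 7·10=70, Z4→D3 9·24=216, Z5→D1 7·11=77. Service cost 411.
{D2, D3}: service cost 414
{D3, D4}: service cost 524
Among all 6 size-2 choices, {D1, D3} is lowest.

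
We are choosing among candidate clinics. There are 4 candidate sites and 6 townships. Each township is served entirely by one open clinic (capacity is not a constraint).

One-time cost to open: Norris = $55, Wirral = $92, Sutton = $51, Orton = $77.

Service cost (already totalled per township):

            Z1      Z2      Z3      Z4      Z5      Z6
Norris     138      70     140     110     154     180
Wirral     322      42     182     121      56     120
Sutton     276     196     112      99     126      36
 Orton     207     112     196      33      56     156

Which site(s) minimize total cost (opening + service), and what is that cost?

Open Norris, Sutton and Orton; minimum total cost 628.

For any fixed open set, each township goes to its cheapest open site; total = fixed + service.
{Norris, Sutton, Orton}: Z1→Norris 138, Z2→Norris 70, Z3→Sutton 112, Z4→Orton 33, Z5→Orton 56, Z6→Sutton 36. Service 445; fixed 183; total 628.
{Norris, Wirral, Sutton}: service 483 + fixed 198 = 681
{Sutton, Orton}: service 556 + fixed 128 = 684
{Norris, Wirral, Sutton, Orton}: Z1→Norris 138, Z2→Wirral 42, Z3→Sutton 112, Z4→Orton 33, Z5→Wirral 56, Z6→Sutton 36. Service 417; fixed 275; total 692.
No other subset beats 628.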